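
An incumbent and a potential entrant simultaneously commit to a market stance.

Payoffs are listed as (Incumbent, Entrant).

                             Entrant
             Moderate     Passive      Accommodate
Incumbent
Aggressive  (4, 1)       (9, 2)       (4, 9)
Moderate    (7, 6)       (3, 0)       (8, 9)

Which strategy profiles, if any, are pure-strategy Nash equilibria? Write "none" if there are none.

Mark each player's best response to every combination of opponents' strategies; a profile where every player is best-responding is a pure Nash equilibrium.
Incumbent against Moderate: payoffs 4, 7 → best response Moderate.
Incumbent against Passive: payoffs 9, 3 → best response Aggressive.
Incumbent against Accommodate: payoffs 4, 8 → best response Moderate.
Entrant against Aggressive: payoffs 1, 2, 9 → best response Accommodate.
Entrant against Moderate: payoffs 6, 0, 9 → best response Accommodate.
Mutual best responses: (Moderate, Accommodate).

(Moderate, Accommodate)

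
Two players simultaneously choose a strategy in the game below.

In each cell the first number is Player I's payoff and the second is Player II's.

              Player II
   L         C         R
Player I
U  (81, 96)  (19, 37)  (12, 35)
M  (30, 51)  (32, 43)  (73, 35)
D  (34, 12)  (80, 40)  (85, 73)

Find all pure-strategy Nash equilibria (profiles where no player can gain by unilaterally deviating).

Player I against L: payoffs 81, 30, 34 → best response U.
Player I against C: payoffs 19, 32, 80 → best response D.
Player I against R: payoffs 12, 73, 85 → best response D.
Player II against U: payoffs 96, 37, 35 → best response L.
Player II against M: payoffs 51, 43, 35 → best response L.
Player II against D: payoffs 12, 40, 73 → best response R.
Mutual best responses: (U, L); (D, R).

Pure-strategy Nash equilibria: (U, L); (D, R)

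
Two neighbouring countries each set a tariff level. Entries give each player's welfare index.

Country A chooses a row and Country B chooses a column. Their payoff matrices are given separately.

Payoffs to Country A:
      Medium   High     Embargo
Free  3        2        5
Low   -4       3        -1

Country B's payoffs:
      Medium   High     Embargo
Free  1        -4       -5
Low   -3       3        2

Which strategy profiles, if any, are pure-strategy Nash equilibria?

Country A against Medium: payoffs 3, -4 → best response Free.
Country A against High: payoffs 2, 3 → best response Low.
Country A against Embargo: payoffs 5, -1 → best response Free.
Country B against Free: payoffs 1, -4, -5 → best response Medium.
Country B against Low: payoffs -3, 3, 2 → best response High.
Mutual best responses: (Free, Medium); (Low, High).

The pure Nash equilibria are (Free, Medium); (Low, High).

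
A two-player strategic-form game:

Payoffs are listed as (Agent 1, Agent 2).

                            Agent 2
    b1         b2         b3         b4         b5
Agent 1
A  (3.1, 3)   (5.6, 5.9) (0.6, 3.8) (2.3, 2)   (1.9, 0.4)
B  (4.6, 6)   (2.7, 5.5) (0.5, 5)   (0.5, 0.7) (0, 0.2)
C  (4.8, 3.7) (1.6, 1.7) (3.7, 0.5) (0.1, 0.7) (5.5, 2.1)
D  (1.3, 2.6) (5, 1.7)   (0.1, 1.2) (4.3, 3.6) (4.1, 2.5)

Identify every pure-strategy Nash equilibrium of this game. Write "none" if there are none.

(A, b2); (C, b1); (D, b4)

Agent 1 against b1: payoffs 3.1, 4.6, 4.8, 1.3 → best response C.
Agent 1 against b2: payoffs 5.6, 2.7, 1.6, 5 → best response A.
Agent 1 against b3: payoffs 0.6, 0.5, 3.7, 0.1 → best response C.
Agent 1 against b4: payoffs 2.3, 0.5, 0.1, 4.3 → best response D.
Agent 1 against b5: payoffs 1.9, 0, 5.5, 4.1 → best response C.
Agent 2 against A: payoffs 3, 5.9, 3.8, 2, 0.4 → best response b2.
Agent 2 against B: payoffs 6, 5.5, 5, 0.7, 0.2 → best response b1.
Agent 2 against C: payoffs 3.7, 1.7, 0.5, 0.7, 2.1 → best response b1.
Agent 2 against D: payoffs 2.6, 1.7, 1.2, 3.6, 2.5 → best response b4.
Mutual best responses: (A, b2); (C, b1); (D, b4).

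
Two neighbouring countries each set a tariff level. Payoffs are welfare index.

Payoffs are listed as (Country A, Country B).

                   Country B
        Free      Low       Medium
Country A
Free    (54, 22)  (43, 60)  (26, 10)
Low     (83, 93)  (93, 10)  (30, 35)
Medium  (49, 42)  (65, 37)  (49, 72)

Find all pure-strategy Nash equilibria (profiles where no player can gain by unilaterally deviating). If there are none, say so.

(Free, Free): Country A can switch to Low (54 → 83). Not NE.
(Free, Low): Country A can switch to Low (43 → 93). Not NE.
(Free, Medium): Country A can switch to Low (26 → 30). Not NE.
(Low, Free): Country A gets 83, best alternative 54; Country B gets 93, best alternative 35. No profitable deviation — NE.
(Low, Low): Country B can switch to Free (10 → 93). Not NE.
(Low, Medium): Country A can switch to Medium (30 → 49). Not NE.
(Medium, Free): Country A can switch to Free (49 → 54). Not NE.
(Medium, Medium): Country A gets 49, best alternative 30; Country B gets 72, best alternative 42. No profitable deviation — NE.
(The remaining 1 profile has a profitable deviation by the same check.)

(Low, Free) and (Medium, Medium)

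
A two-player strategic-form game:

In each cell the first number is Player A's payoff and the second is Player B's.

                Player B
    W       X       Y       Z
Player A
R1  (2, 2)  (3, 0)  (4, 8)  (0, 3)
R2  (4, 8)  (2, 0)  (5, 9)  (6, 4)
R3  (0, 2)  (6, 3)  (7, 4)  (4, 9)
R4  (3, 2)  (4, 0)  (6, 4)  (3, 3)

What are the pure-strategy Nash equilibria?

This game has no pure Nash equilibrium.

(R1, W): Player A can switch to R2 (2 → 4). Not NE.
(R1, X): Player A can switch to R3 (3 → 6). Not NE.
(R1, Y): Player A can switch to R2 (4 → 5). Not NE.
(R1, Z): Player A can switch to R2 (0 → 6). Not NE.
(R2, W): Player B can switch to Y (8 → 9). Not NE.
(R2, X): Player A can switch to R1 (2 → 3). Not NE.
(R2, Y): Player A can switch to R3 (5 → 7). Not NE.
(R2, Z): Player B can switch to W (4 → 8). Not NE.
(R3, W): Player A can switch to R1 (0 → 2). Not NE.
(R3, X): Player B can switch to Y (3 → 4). Not NE.
(The remaining 6 profiles each have a profitable deviation by the same check.)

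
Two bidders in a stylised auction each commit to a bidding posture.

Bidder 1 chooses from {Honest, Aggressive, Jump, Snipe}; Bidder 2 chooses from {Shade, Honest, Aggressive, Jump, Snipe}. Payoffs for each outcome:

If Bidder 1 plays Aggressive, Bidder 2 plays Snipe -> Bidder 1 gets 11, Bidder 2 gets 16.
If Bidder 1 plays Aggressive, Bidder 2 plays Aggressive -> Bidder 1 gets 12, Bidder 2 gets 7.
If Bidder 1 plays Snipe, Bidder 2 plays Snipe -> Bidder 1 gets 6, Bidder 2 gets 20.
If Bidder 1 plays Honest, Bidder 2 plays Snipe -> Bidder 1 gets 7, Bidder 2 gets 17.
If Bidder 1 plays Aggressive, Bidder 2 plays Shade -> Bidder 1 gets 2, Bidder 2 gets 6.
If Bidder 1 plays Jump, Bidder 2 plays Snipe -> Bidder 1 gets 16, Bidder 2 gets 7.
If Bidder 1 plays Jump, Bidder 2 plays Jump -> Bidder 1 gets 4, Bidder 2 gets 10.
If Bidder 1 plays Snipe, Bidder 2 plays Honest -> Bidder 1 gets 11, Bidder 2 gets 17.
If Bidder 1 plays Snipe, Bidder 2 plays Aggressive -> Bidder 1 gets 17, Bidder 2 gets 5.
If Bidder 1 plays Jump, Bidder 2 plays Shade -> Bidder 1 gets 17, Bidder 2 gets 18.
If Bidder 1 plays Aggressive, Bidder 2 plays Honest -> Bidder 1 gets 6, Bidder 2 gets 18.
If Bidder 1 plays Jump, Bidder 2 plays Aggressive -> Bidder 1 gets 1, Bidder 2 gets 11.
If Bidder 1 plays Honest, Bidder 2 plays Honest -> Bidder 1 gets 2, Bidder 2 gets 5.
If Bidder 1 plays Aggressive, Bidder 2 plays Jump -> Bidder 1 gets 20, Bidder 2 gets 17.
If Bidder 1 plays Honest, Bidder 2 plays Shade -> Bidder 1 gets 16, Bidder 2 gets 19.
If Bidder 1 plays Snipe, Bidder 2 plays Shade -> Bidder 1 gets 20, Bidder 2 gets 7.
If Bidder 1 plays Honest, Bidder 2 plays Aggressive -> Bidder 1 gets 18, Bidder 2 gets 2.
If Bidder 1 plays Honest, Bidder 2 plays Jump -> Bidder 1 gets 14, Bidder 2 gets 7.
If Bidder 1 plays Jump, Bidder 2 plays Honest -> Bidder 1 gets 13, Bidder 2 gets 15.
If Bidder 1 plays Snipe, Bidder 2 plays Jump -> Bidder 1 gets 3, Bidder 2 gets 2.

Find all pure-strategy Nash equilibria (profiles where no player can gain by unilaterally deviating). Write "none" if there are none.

There is no pure-strategy Nash equilibrium.

For each player, find the best response to each opponent profile; mutual best responses are the pure NE.
Bidder 1 against Shade: payoffs 16, 2, 17, 20 → best response Snipe.
Bidder 1 against Honest: payoffs 2, 6, 13, 11 → best response Jump.
Bidder 1 against Aggressive: payoffs 18, 12, 1, 17 → best response Honest.
Bidder 1 against Jump: payoffs 14, 20, 4, 3 → best response Aggressive.
Bidder 1 against Snipe: payoffs 7, 11, 16, 6 → best response Jump.
Bidder 2 against Honest: payoffs 19, 5, 2, 7, 17 → best response Shade.
Bidder 2 against Aggressive: payoffs 6, 18, 7, 17, 16 → best response Honest.
Bidder 2 against Jump: payoffs 18, 15, 11, 10, 7 → best response Shade.
Bidder 2 against Snipe: payoffs 7, 17, 5, 2, 20 → best response Snipe.
No profile is a mutual best response for all players.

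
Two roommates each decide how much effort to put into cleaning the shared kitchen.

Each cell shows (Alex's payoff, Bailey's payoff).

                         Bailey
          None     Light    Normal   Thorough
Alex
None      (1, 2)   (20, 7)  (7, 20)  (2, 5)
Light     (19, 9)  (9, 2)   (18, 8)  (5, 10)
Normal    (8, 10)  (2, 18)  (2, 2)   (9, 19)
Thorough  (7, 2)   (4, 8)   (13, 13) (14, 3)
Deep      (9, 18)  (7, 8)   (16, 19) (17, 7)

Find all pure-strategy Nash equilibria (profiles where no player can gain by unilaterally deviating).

Alex against None: payoffs 1, 19, 8, 7, 9 → best response Light.
Alex against Light: payoffs 20, 9, 2, 4, 7 → best response None.
Alex against Normal: payoffs 7, 18, 2, 13, 16 → best response Light.
Alex against Thorough: payoffs 2, 5, 9, 14, 17 → best response Deep.
Bailey against None: payoffs 2, 7, 20, 5 → best response Normal.
Bailey against Light: payoffs 9, 2, 8, 10 → best response Thorough.
Bailey against Normal: payoffs 10, 18, 2, 19 → best response Thorough.
Bailey against Thorough: payoffs 2, 8, 13, 3 → best response Normal.
Bailey against Deep: payoffs 18, 8, 19, 7 → best response Normal.
No profile is a mutual best response for all players.

none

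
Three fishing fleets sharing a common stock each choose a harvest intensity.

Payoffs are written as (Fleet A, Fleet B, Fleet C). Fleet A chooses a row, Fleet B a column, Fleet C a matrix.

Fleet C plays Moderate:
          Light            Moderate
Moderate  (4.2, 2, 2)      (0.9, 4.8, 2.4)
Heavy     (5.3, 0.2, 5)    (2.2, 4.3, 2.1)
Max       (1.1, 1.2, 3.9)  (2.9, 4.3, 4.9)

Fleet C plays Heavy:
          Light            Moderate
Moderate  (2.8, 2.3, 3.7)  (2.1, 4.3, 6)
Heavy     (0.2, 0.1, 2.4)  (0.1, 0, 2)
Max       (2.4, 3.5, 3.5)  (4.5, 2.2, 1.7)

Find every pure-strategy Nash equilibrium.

(Moderate, Light, Moderate): Fleet A can switch to Heavy (4.2 → 5.3). Not NE.
(Moderate, Light, Heavy): Fleet B can switch to Moderate (2.3 → 4.3). Not NE.
(Moderate, Moderate, Moderate): Fleet A can switch to Heavy (0.9 → 2.2). Not NE.
(Moderate, Moderate, Heavy): Fleet A can switch to Max (2.1 → 4.5). Not NE.
(Heavy, Light, Moderate): Fleet B can switch to Moderate (0.2 → 4.3). Not NE.
(Heavy, Light, Heavy): Fleet A can switch to Moderate (0.2 → 2.8). Not NE.
(Max, Moderate, Moderate): Fleet A gets 2.9, best alternative 2.2; Fleet B gets 4.3, best alternative 1.2; Fleet C gets 4.9, best alternative 1.7. No profitable deviation — NE.
(The remaining 5 profiles each have a profitable deviation by the same check.)

(Max, Moderate, Moderate)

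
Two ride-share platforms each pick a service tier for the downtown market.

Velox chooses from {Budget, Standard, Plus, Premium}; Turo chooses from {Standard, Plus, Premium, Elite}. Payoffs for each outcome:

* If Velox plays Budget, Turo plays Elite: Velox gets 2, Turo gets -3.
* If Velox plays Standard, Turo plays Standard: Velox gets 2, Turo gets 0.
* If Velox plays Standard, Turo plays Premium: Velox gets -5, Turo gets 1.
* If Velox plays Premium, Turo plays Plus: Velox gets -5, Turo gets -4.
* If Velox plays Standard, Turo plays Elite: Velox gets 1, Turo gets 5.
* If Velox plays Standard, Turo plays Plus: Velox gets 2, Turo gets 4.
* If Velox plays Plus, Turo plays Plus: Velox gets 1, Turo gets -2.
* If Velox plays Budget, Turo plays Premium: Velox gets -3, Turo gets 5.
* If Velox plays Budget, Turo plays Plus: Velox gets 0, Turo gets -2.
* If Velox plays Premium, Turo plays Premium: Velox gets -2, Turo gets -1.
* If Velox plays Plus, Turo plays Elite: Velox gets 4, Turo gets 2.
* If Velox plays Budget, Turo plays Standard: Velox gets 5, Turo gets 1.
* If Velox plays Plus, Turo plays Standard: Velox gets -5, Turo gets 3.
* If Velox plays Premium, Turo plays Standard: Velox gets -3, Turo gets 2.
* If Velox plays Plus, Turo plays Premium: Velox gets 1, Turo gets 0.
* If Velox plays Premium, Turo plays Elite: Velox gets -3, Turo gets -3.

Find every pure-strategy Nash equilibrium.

No pure-strategy Nash equilibrium.

For each strategy profile, look for a profitable unilateral deviation.
(Budget, Standard): Turo can switch to Premium (1 → 5). Not NE.
(Budget, Plus): Velox can switch to Standard (0 → 2). Not NE.
(Budget, Premium): Velox can switch to Plus (-3 → 1). Not NE.
(Budget, Elite): Velox can switch to Plus (2 → 4). Not NE.
(Standard, Standard): Velox can switch to Budget (2 → 5). Not NE.
(Standard, Plus): Turo can switch to Elite (4 → 5). Not NE.
(The remaining 10 profiles each have a profitable deviation by the same check.)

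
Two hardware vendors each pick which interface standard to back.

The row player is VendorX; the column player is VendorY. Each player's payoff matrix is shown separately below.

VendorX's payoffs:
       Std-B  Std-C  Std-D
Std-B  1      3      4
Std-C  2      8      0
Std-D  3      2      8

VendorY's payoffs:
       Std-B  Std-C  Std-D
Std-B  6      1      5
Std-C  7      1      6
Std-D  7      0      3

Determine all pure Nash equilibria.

The unique pure-strategy Nash equilibrium is (Std-D, Std-B).

(Std-B, Std-B): VendorX can switch to Std-C (1 → 2). Not NE.
(Std-B, Std-C): VendorX can switch to Std-C (3 → 8). Not NE.
(Std-B, Std-D): VendorX can switch to Std-D (4 → 8). Not NE.
(Std-C, Std-B): VendorX can switch to Std-D (2 → 3). Not NE.
(Std-C, Std-C): VendorY can switch to Std-B (1 → 7). Not NE.
(Std-C, Std-D): VendorX can switch to Std-B (0 → 4). Not NE.
(Std-D, Std-B): VendorX gets 3, best alternative 2; VendorY gets 7, best alternative 3. No profitable deviation — NE.
(Std-D, Std-C): VendorX can switch to Std-B (2 → 3). Not NE.
(Std-D, Std-D): VendorY can switch to Std-B (3 → 7). Not NE.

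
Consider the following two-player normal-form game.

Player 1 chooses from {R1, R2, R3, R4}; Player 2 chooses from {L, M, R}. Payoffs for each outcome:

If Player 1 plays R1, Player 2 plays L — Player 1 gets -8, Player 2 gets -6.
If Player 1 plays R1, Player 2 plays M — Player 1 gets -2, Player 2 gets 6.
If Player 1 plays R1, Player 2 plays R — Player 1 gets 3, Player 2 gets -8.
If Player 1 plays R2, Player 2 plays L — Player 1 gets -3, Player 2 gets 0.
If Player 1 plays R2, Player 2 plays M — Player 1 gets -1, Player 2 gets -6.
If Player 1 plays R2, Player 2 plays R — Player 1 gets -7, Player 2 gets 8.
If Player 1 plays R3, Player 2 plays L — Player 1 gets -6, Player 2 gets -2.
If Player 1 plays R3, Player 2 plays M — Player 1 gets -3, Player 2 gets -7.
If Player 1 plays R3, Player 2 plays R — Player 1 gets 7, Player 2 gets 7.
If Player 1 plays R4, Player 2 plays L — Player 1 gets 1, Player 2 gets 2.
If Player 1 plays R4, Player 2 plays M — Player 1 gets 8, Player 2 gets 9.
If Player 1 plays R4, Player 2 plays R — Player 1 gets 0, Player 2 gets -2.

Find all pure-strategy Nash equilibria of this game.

(R3, R); (R4, M)

(R1, L): Player 1 can switch to R2 (-8 → -3). Not NE.
(R1, M): Player 1 can switch to R2 (-2 → -1). Not NE.
(R1, R): Player 1 can switch to R3 (3 → 7). Not NE.
(R2, L): Player 1 can switch to R4 (-3 → 1). Not NE.
(R2, M): Player 1 can switch to R4 (-1 → 8). Not NE.
(R2, R): Player 1 can switch to R1 (-7 → 3). Not NE.
(R3, R): Player 1 gets 7, best alternative 3; Player 2 gets 7, best alternative -2. No profitable deviation — NE.
(R4, M): Player 1 gets 8, best alternative -1; Player 2 gets 9, best alternative 2. No profitable deviation — NE.
(The remaining 4 profiles each have a profitable deviation by the same check.)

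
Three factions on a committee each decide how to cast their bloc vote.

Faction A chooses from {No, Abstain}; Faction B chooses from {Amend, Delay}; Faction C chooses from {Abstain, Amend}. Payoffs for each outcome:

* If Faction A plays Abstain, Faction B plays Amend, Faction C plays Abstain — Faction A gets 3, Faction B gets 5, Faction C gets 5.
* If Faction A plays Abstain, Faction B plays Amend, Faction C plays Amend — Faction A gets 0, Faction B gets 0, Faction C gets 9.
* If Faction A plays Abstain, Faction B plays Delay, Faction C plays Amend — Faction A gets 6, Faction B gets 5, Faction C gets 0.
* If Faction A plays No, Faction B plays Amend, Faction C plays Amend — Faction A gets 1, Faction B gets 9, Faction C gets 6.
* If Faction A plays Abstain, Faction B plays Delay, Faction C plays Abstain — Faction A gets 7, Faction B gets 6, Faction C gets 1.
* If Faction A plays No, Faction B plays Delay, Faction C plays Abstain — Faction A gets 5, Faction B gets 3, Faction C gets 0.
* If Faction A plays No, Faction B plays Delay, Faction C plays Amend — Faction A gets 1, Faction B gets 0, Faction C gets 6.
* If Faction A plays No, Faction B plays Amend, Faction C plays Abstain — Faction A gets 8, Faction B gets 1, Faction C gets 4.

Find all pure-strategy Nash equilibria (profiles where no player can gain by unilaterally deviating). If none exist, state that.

Pure-strategy Nash equilibria: (No, Amend, Amend), (Abstain, Delay, Abstain)

For each player, find the best response to each opponent profile; mutual best responses are the pure NE.
Faction A against (Amend, Abstain): payoffs 8, 3 → best response No.
Faction A against (Amend, Amend): payoffs 1, 0 → best response No.
Faction A against (Delay, Abstain): payoffs 5, 7 → best response Abstain.
Faction A against (Delay, Amend): payoffs 1, 6 → best response Abstain.
Faction B against (No, Abstain): payoffs 1, 3 → best response Delay.
Faction B against (No, Amend): payoffs 9, 0 → best response Amend.
Faction B against (Abstain, Abstain): payoffs 5, 6 → best response Delay.
Faction B against (Abstain, Amend): payoffs 0, 5 → best response Delay.
Faction C against (No, Amend): payoffs 4, 6 → best response Amend.
Faction C against (No, Delay): payoffs 0, 6 → best response Amend.
Faction C against (Abstain, Amend): payoffs 5, 9 → best response Amend.
Faction C against (Abstain, Delay): payoffs 1, 0 → best response Abstain.
Mutual best responses: (No, Amend, Amend); (Abstain, Delay, Abstain).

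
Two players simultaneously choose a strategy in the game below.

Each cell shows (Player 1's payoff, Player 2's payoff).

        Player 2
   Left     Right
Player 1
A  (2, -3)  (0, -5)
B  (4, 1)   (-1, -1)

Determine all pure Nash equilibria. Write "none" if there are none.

(B, Left)

Player 1 against Left: payoffs 2, 4 → best response B.
Player 1 against Right: payoffs 0, -1 → best response A.
Player 2 against A: payoffs -3, -5 → best response Left.
Player 2 against B: payoffs 1, -1 → best response Left.
Mutual best responses: (B, Left).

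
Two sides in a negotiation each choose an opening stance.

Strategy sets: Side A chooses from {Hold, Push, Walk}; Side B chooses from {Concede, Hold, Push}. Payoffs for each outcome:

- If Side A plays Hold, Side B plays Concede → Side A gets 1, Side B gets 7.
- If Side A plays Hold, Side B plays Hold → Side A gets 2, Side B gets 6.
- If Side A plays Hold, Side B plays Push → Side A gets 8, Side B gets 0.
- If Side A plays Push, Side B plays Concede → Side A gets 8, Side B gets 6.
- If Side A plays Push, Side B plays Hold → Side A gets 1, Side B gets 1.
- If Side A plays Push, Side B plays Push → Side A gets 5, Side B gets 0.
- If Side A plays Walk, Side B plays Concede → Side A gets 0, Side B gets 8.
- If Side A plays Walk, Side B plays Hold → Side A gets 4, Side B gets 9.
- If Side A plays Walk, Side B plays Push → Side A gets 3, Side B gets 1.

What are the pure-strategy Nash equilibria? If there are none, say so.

(Hold, Concede): Side A can switch to Push (1 → 8). Not NE.
(Hold, Hold): Side A can switch to Walk (2 → 4). Not NE.
(Hold, Push): Side B can switch to Concede (0 → 7). Not NE.
(Push, Concede): Side A gets 8, best alternative 1; Side B gets 6, best alternative 1. No profitable deviation — NE.
(Push, Hold): Side A can switch to Hold (1 → 2). Not NE.
(Push, Push): Side A can switch to Hold (5 → 8). Not NE.
(Walk, Concede): Side A can switch to Hold (0 → 1). Not NE.
(Walk, Hold): Side A gets 4, best alternative 2; Side B gets 9, best alternative 8. No profitable deviation — NE.
(The remaining 1 profile has a profitable deviation by the same check.)

(Push, Concede); (Walk, Hold)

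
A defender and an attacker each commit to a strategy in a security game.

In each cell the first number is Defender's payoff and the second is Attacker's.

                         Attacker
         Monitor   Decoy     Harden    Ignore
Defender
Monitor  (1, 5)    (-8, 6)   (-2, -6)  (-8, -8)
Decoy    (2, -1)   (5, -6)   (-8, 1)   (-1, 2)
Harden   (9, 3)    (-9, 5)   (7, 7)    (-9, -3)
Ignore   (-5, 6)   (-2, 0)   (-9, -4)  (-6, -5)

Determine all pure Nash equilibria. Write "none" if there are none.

Pure-strategy Nash equilibria: (Decoy, Ignore) and (Harden, Harden)

(Monitor, Monitor): Defender can switch to Decoy (1 → 2). Not NE.
(Monitor, Decoy): Defender can switch to Decoy (-8 → 5). Not NE.
(Monitor, Harden): Defender can switch to Harden (-2 → 7). Not NE.
(Monitor, Ignore): Defender can switch to Decoy (-8 → -1). Not NE.
(Decoy, Monitor): Defender can switch to Harden (2 → 9). Not NE.
(Decoy, Decoy): Attacker can switch to Monitor (-6 → -1). Not NE.
(Decoy, Harden): Defender can switch to Monitor (-8 → -2). Not NE.
(Decoy, Ignore): Defender gets -1, best alternative -6; Attacker gets 2, best alternative 1. No profitable deviation — NE.
(Harden, Monitor): Attacker can switch to Decoy (3 → 5). Not NE.
(Harden, Decoy): Defender can switch to Monitor (-9 → -8). Not NE.
(Harden, Harden): Defender gets 7, best alternative -2; Attacker gets 7, best alternative 5. No profitable deviation — NE.
(Harden, Ignore): Defender can switch to Monitor (-9 → -8). Not NE.
(The remaining 4 profiles each have a profitable deviation by the same check.)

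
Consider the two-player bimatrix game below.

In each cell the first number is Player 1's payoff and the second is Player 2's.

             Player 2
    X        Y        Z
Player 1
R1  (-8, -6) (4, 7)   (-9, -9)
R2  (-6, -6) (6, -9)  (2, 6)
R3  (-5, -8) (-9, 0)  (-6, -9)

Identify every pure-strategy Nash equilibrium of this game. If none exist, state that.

Player 1 against X: payoffs -8, -6, -5 → best response R3.
Player 1 against Y: payoffs 4, 6, -9 → best response R2.
Player 1 against Z: payoffs -9, 2, -6 → best response R2.
Player 2 against R1: payoffs -6, 7, -9 → best response Y.
Player 2 against R2: payoffs -6, -9, 6 → best response Z.
Player 2 against R3: payoffs -8, 0, -9 → best response Y.
Mutual best responses: (R2, Z).

Pure NE: (R2, Z)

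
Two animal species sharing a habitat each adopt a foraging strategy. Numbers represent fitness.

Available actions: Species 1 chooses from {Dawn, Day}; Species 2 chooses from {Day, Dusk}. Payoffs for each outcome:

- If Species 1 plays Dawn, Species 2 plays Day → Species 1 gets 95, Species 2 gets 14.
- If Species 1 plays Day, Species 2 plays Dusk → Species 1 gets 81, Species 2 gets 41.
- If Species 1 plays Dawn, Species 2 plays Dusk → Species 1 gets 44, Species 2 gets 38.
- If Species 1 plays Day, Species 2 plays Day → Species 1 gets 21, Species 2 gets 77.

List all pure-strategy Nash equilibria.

Mark each player's best response to every combination of opponents' strategies; a profile where every player is best-responding is a pure Nash equilibrium.
Species 1 against Day: payoffs 95, 21 → best response Dawn.
Species 1 against Dusk: payoffs 44, 81 → best response Day.
Species 2 against Dawn: payoffs 14, 38 → best response Dusk.
Species 2 against Day: payoffs 77, 41 → best response Day.
No profile is a mutual best response for all players.

This game has no pure Nash equilibrium.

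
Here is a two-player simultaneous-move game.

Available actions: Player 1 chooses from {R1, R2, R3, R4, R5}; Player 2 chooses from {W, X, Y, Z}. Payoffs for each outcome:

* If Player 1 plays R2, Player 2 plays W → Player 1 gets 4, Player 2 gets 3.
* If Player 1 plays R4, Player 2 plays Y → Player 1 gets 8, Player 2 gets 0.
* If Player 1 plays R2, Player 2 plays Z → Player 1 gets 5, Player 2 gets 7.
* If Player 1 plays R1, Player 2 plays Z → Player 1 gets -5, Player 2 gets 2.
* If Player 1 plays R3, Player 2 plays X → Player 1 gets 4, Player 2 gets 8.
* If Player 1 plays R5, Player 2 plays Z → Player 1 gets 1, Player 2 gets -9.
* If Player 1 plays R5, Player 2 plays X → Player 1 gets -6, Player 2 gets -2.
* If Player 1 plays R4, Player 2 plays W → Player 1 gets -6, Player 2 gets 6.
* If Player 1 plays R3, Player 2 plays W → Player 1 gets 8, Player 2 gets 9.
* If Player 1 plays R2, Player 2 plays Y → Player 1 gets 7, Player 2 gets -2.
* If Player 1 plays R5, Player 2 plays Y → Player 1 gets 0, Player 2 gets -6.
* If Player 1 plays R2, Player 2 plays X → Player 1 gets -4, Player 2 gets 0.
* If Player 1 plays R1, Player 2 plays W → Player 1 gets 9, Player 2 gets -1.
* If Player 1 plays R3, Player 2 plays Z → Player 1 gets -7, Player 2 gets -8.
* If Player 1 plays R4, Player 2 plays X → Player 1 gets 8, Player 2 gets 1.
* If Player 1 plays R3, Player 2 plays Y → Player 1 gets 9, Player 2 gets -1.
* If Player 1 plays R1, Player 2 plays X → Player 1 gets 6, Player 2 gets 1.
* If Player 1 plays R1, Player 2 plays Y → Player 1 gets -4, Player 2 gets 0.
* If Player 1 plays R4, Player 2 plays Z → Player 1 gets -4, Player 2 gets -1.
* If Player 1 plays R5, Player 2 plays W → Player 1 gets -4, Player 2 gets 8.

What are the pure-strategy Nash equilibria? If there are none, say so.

(R1, W): Player 2 can switch to X (-1 → 1). Not NE.
(R1, X): Player 1 can switch to R4 (6 → 8). Not NE.
(R1, Y): Player 1 can switch to R2 (-4 → 7). Not NE.
(R1, Z): Player 1 can switch to R2 (-5 → 5). Not NE.
(R2, W): Player 1 can switch to R1 (4 → 9). Not NE.
(R2, X): Player 1 can switch to R1 (-4 → 6). Not NE.
(R2, Y): Player 1 can switch to R3 (7 → 9). Not NE.
(R2, Z): Player 1 gets 5, best alternative 1; Player 2 gets 7, best alternative 3. No profitable deviation — NE.
(R3, W): Player 1 can switch to R1 (8 → 9). Not NE.
(R3, X): Player 1 can switch to R1 (4 → 6). Not NE.
(R3, Y): Player 2 can switch to W (-1 → 9). Not NE.
(The remaining 9 profiles each have a profitable deviation by the same check.)

The unique pure-strategy Nash equilibrium is (R2, Z).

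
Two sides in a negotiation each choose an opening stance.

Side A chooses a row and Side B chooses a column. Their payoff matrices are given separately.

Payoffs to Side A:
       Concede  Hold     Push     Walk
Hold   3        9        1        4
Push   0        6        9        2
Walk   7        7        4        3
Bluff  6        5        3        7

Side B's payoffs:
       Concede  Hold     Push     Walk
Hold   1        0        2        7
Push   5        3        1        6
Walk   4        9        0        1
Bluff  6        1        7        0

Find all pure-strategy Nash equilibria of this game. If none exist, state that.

Side A against Concede: payoffs 3, 0, 7, 6 → best response Walk.
Side A against Hold: payoffs 9, 6, 7, 5 → best response Hold.
Side A against Push: payoffs 1, 9, 4, 3 → best response Push.
Side A against Walk: payoffs 4, 2, 3, 7 → best response Bluff.
Side B against Hold: payoffs 1, 0, 2, 7 → best response Walk.
Side B against Push: payoffs 5, 3, 1, 6 → best response Walk.
Side B against Walk: payoffs 4, 9, 0, 1 → best response Hold.
Side B against Bluff: payoffs 6, 1, 7, 0 → best response Push.
No profile is a mutual best response for all players.

No pure-strategy Nash equilibrium.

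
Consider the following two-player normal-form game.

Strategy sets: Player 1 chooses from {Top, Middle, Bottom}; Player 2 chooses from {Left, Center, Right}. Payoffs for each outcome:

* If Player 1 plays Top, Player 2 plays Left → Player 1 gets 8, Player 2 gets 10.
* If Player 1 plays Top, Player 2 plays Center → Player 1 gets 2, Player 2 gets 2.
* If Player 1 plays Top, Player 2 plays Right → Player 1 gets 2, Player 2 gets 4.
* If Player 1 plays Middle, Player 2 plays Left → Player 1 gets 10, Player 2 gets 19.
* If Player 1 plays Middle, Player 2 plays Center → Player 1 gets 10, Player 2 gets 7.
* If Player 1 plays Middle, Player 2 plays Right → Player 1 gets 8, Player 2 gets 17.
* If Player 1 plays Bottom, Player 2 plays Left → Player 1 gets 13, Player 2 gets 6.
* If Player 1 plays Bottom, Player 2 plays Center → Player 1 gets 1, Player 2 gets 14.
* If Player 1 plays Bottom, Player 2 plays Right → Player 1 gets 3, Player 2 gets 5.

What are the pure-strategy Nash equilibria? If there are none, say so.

There is no pure-strategy Nash equilibrium.

For each strategy profile, look for a profitable unilateral deviation.
(Top, Left): Player 1 can switch to Middle (8 → 10). Not NE.
(Top, Center): Player 1 can switch to Middle (2 → 10). Not NE.
(Top, Right): Player 1 can switch to Middle (2 → 8). Not NE.
(Middle, Left): Player 1 can switch to Bottom (10 → 13). Not NE.
(Middle, Center): Player 2 can switch to Left (7 → 19). Not NE.
(Middle, Right): Player 2 can switch to Left (17 → 19). Not NE.
(The remaining 3 profiles each have a profitable deviation by the same check.)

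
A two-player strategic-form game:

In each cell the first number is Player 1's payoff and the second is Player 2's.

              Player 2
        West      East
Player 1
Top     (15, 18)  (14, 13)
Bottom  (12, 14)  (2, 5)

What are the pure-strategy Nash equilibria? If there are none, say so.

(Top, West)

Player 1 against West: payoffs 15, 12 → best response Top.
Player 1 against East: payoffs 14, 2 → best response Top.
Player 2 against Top: payoffs 18, 13 → best response West.
Player 2 against Bottom: payoffs 14, 5 → best response West.
Mutual best responses: (Top, West).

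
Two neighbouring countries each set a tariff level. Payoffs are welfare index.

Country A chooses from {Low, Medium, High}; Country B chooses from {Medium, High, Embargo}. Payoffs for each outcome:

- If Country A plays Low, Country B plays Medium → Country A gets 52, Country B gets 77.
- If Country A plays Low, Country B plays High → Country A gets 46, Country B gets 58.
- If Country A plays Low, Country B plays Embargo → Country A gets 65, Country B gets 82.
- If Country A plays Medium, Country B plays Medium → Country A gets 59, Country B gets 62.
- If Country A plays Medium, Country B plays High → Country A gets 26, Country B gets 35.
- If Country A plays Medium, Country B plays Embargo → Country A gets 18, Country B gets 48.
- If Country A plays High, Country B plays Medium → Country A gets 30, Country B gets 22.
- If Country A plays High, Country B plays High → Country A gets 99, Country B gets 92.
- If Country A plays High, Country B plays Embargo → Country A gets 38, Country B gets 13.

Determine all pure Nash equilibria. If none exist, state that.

Pure-strategy Nash equilibria: (Low, Embargo) and (Medium, Medium) and (High, High)

Mark each player's best response to every combination of opponents' strategies; a profile where every player is best-responding is a pure Nash equilibrium.
Country A against Medium: payoffs 52, 59, 30 → best response Medium.
Country A against High: payoffs 46, 26, 99 → best response High.
Country A against Embargo: payoffs 65, 18, 38 → best response Low.
Country B against Low: payoffs 77, 58, 82 → best response Embargo.
Country B against Medium: payoffs 62, 35, 48 → best response Medium.
Country B against High: payoffs 22, 92, 13 → best response High.
Mutual best responses: (Low, Embargo); (Medium, Medium); (High, High).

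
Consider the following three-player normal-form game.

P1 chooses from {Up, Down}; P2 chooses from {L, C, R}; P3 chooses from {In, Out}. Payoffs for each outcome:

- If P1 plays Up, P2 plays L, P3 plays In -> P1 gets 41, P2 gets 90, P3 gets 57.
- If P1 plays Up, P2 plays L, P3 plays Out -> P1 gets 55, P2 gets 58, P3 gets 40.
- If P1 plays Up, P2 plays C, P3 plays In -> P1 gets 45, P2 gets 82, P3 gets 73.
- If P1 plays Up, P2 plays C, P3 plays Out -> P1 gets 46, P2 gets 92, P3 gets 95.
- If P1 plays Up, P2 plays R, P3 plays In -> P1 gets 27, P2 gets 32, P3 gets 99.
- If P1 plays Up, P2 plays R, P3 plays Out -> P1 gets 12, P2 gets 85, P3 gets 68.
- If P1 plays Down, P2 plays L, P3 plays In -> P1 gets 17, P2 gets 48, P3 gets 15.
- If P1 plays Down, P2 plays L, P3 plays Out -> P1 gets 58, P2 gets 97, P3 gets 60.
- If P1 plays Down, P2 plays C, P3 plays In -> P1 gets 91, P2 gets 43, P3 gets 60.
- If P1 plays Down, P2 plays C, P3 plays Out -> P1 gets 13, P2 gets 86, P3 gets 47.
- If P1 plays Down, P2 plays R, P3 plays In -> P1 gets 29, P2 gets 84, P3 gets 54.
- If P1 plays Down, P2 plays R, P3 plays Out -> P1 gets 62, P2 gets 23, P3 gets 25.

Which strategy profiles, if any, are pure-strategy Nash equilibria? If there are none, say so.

(Up, L, In): P1 gets 41, best alternative 17; P2 gets 90, best alternative 82; P3 gets 57, best alternative 40. No profitable deviation — NE.
(Up, L, Out): P1 can switch to Down (55 → 58). Not NE.
(Up, C, In): P1 can switch to Down (45 → 91). Not NE.
(Up, C, Out): P1 gets 46, best alternative 13; P2 gets 92, best alternative 85; P3 gets 95, best alternative 73. No profitable deviation — NE.
(Up, R, In): P1 can switch to Down (27 → 29). Not NE.
(Up, R, Out): P1 can switch to Down (12 → 62). Not NE.
(Down, L, In): P1 can switch to Up (17 → 41). Not NE.
(Down, L, Out): P1 gets 58, best alternative 55; P2 gets 97, best alternative 86; P3 gets 60, best alternative 15. No profitable deviation — NE.
(Down, C, In): P2 can switch to L (43 → 48). Not NE.
(Down, R, In): P1 gets 29, best alternative 27; P2 gets 84, best alternative 48; P3 gets 54, best alternative 25. No profitable deviation — NE.
(The remaining 2 profiles each have a profitable deviation by the same check.)

The pure Nash equilibria are (Up, L, In); (Up, C, Out); (Down, L, Out); (Down, R, In).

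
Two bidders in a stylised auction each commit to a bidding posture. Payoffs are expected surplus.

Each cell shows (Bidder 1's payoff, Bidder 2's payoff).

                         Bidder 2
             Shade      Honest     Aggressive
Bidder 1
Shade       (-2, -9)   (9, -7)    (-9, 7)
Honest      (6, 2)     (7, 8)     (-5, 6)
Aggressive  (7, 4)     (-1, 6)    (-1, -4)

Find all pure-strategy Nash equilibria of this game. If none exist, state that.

No pure-strategy Nash equilibrium.

For each player, find the best response to each opponent profile; mutual best responses are the pure NE.
Bidder 1 against Shade: payoffs -2, 6, 7 → best response Aggressive.
Bidder 1 against Honest: payoffs 9, 7, -1 → best response Shade.
Bidder 1 against Aggressive: payoffs -9, -5, -1 → best response Aggressive.
Bidder 2 against Shade: payoffs -9, -7, 7 → best response Aggressive.
Bidder 2 against Honest: payoffs 2, 8, 6 → best response Honest.
Bidder 2 against Aggressive: payoffs 4, 6, -4 → best response Honest.
No profile is a mutual best response for all players.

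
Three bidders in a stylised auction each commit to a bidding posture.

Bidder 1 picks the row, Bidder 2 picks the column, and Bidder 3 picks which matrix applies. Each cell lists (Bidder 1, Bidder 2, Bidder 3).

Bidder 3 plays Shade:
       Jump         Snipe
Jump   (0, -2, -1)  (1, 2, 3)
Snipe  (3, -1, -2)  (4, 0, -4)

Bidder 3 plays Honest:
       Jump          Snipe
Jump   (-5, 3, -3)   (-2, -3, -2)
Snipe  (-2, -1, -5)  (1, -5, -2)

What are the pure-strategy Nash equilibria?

This game has no pure Nash equilibrium.

Bidder 1 against (Jump, Shade): payoffs 0, 3 → best response Snipe.
Bidder 1 against (Jump, Honest): payoffs -5, -2 → best response Snipe.
Bidder 1 against (Snipe, Shade): payoffs 1, 4 → best response Snipe.
Bidder 1 against (Snipe, Honest): payoffs -2, 1 → best response Snipe.
Bidder 2 against (Jump, Shade): payoffs -2, 2 → best response Snipe.
Bidder 2 against (Jump, Honest): payoffs 3, -3 → best response Jump.
Bidder 2 against (Snipe, Shade): payoffs -1, 0 → best response Snipe.
Bidder 2 against (Snipe, Honest): payoffs -1, -5 → best response Jump.
Bidder 3 against (Jump, Jump): payoffs -1, -3 → best response Shade.
Bidder 3 against (Jump, Snipe): payoffs 3, -2 → best response Shade.
Bidder 3 against (Snipe, Jump): payoffs -2, -5 → best response Shade.
Bidder 3 against (Snipe, Snipe): payoffs -4, -2 → best response Honest.
No profile is a mutual best response for all players.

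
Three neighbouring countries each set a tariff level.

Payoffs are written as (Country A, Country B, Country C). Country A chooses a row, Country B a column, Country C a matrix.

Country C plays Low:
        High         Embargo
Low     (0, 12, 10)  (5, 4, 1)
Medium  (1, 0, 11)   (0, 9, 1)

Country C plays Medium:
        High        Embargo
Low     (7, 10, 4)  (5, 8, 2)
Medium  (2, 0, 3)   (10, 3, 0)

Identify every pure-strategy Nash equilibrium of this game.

There is no pure-strategy Nash equilibrium.

(Low, High, Low): Country A can switch to Medium (0 → 1). Not NE.
(Low, High, Medium): Country C can switch to Low (4 → 10). Not NE.
(Low, Embargo, Low): Country B can switch to High (4 → 12). Not NE.
(Low, Embargo, Medium): Country A can switch to Medium (5 → 10). Not NE.
(Medium, High, Low): Country B can switch to Embargo (0 → 9). Not NE.
(Medium, High, Medium): Country A can switch to Low (2 → 7). Not NE.
(Medium, Embargo, Low): Country A can switch to Low (0 → 5). Not NE.
(Medium, Embargo, Medium): Country C can switch to Low (0 → 1). Not NE.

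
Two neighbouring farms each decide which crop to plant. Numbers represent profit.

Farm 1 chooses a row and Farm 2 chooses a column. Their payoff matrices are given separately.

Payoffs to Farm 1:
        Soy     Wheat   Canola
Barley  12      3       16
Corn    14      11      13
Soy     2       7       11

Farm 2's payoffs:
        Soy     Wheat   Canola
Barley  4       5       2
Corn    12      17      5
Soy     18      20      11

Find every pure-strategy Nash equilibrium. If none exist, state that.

The unique pure-strategy Nash equilibrium is (Corn, Wheat).

Mark each player's best response to every combination of opponents' strategies; a profile where every player is best-responding is a pure Nash equilibrium.
Farm 1 against Soy: payoffs 12, 14, 2 → best response Corn.
Farm 1 against Wheat: payoffs 3, 11, 7 → best response Corn.
Farm 1 against Canola: payoffs 16, 13, 11 → best response Barley.
Farm 2 against Barley: payoffs 4, 5, 2 → best response Wheat.
Farm 2 against Corn: payoffs 12, 17, 5 → best response Wheat.
Farm 2 against Soy: payoffs 18, 20, 11 → best response Wheat.
Mutual best responses: (Corn, Wheat).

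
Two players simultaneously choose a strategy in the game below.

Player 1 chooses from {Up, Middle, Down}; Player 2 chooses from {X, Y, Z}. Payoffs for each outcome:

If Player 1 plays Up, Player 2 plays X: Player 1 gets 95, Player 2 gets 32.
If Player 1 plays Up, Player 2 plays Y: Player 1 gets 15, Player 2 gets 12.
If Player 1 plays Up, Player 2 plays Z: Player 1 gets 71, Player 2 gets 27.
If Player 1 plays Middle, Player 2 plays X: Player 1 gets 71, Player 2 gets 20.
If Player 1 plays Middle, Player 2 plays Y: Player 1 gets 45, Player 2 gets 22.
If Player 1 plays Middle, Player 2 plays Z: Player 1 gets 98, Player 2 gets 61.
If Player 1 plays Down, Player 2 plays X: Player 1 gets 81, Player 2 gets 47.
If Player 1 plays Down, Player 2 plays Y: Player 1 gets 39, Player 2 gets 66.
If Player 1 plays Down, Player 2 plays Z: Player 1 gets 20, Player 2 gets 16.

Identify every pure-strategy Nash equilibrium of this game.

For each strategy profile, look for a profitable unilateral deviation.
(Up, X): Player 1 gets 95, best alternative 81; Player 2 gets 32, best alternative 27. No profitable deviation — NE.
(Up, Y): Player 1 can switch to Middle (15 → 45). Not NE.
(Up, Z): Player 1 can switch to Middle (71 → 98). Not NE.
(Middle, X): Player 1 can switch to Up (71 → 95). Not NE.
(Middle, Y): Player 2 can switch to Z (22 → 61). Not NE.
(Middle, Z): Player 1 gets 98, best alternative 71; Player 2 gets 61, best alternative 22. No profitable deviation — NE.
(Down, X): Player 1 can switch to Up (81 → 95). Not NE.
(Down, Y): Player 1 can switch to Middle (39 → 45). Not NE.
(Down, Z): Player 1 can switch to Up (20 → 71). Not NE.

The pure Nash equilibria are (Up, X); (Middle, Z).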